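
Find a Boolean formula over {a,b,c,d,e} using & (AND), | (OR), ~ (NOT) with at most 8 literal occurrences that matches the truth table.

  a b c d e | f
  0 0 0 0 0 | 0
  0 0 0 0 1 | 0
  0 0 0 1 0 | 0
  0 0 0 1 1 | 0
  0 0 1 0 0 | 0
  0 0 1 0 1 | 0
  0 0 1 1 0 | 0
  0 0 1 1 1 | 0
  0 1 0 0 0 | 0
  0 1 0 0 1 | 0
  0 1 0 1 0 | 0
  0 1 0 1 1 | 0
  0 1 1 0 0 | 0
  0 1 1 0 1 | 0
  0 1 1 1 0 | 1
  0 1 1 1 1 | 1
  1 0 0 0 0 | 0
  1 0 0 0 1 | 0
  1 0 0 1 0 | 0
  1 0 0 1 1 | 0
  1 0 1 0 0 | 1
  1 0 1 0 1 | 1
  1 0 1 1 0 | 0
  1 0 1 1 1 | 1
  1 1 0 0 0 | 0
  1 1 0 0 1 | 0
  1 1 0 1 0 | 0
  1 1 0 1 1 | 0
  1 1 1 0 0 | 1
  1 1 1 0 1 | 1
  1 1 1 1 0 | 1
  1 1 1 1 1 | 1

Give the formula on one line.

  ~d = 11001100110011001100110011001100
  (b | ~d) = 11001100111111111100110011111111
  ~c = 11110000111100001111000011110000
  ((b | ~d) | ~c) = 11111100111111111111110011111111
  (((b | ~d) | ~c) | e) = 11111101111111111111110111111111
  (d & b) = 00000000001100110000000000110011
  ((d & b) | a) = 00000000001100111111111111111111
  (c & ((d & b) | a)) = 00000000000000110000111100001111
  ((((b | ~d) | ~c) | e) & (c & ((d & b) | a))) = 00000000000000110000110100001111

((((b | ~d) | ~c) | e) & (c & ((d & b) | a)))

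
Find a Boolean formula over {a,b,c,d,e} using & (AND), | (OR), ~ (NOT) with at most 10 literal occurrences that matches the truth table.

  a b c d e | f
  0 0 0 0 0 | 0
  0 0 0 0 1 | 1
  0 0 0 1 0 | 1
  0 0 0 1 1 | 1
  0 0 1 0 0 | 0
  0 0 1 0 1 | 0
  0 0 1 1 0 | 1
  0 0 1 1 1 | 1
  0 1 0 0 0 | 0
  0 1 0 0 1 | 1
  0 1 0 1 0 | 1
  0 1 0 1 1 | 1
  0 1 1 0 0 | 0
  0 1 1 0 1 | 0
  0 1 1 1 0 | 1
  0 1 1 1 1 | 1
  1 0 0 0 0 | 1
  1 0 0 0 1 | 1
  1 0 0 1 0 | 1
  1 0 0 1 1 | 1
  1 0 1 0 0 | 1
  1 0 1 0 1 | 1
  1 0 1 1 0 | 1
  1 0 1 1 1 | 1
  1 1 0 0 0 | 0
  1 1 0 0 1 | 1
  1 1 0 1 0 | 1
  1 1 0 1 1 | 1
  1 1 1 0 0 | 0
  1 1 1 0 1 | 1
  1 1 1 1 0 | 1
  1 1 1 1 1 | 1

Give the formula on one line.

  ~b = 11111111000000001111111100000000
  (~b | d) = 11111111001100111111111100110011
  ((~b | d) | e) = 11111111011101111111111101110111
  (a | d) = 00110011001100111111111111111111
  ~a = 11111111111111110000000000000000
  (e & ~a) = 01010101010101010000000000000000
  ~c = 11110000111100001111000011110000
  ((e & ~a) & ~c) = 01010000010100000000000000000000
  ((a | d) | ((e & ~a) & ~c)) = 01110011011100111111111111111111
  (((~b | d) | e) & ((a | d) | ((e & ~a) & ~c))) = 01110011011100111111111101110111

(((~b | d) | e) & ((a | d) | ((e & ~a) & ~c)))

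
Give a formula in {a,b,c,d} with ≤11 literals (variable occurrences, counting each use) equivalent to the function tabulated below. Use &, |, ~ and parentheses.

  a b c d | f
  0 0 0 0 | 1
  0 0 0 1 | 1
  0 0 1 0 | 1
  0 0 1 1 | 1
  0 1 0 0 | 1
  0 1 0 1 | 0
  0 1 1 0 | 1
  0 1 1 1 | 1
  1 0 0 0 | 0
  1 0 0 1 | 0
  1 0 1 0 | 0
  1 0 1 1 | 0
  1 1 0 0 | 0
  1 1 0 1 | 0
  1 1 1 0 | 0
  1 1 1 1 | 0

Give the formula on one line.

  ~a = 1111111100000000
  (~a & b) = 0000111100000000
  (c & ~a) = 0011001100000000
  ((c & ~a) & b) = 0000001100000000
  ~d = 1010101010101010
  (((c & ~a) & b) | ~d) = 1010101110101010
  ((~a & b) & (((c & ~a) & b) | ~d)) = 0000101100000000
  ~b = 1111000011110000
  (~a & ~b) = 1111000000000000
  (((~a & b) & (((c & ~a) & b) | ~d)) | (~a & ~b)) = 1111101100000000

(((~a & b) & (((c & ~a) & b) | ~d)) | (~a & ~b))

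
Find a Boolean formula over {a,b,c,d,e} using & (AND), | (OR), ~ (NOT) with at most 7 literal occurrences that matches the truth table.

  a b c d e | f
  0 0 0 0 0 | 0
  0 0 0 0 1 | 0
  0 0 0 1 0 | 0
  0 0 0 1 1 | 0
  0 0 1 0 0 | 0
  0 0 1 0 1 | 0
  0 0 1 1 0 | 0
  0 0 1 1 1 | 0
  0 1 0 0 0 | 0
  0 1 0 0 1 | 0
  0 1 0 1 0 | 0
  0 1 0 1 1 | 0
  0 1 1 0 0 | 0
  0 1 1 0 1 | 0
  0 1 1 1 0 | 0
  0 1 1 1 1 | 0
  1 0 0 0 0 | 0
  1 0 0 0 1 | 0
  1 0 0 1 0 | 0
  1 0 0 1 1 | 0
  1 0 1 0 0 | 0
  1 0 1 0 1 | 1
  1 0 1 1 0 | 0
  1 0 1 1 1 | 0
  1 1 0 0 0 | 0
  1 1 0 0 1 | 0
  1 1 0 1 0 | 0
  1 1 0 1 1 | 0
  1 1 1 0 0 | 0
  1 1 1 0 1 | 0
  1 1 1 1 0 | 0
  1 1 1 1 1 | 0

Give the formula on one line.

  ~d = 11001100110011001100110011001100
  (~d & e) = 01000100010001000100010001000100
  (a & (~d & e)) = 00000000000000000100010001000100
  ~b = 11111111000000001111111100000000
  (c & ~b) = 00001111000000000000111100000000
  ((c & ~b) | d) = 00111111001100110011111100110011
  ((a & (~d & e)) & ((c & ~b) | d)) = 00000000000000000000010000000000

((a & (~d & e)) & ((c & ~b) | d))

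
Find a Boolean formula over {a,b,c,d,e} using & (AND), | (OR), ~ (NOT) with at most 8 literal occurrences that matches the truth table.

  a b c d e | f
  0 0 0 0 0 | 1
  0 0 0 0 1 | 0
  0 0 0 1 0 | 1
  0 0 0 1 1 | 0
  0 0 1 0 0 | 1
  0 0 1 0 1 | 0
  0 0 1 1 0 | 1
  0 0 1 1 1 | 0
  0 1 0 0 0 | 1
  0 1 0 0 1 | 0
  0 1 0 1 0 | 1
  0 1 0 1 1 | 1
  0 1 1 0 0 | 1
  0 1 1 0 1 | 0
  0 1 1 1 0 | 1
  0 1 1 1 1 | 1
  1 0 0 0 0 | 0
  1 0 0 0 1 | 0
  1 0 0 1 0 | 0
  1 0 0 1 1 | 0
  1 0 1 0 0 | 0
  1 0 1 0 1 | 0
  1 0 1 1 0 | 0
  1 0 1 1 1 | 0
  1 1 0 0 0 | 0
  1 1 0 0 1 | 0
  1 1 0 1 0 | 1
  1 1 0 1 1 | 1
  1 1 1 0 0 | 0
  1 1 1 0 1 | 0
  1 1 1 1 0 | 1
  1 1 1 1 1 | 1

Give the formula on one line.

  ~e = 10101010101010101010101010101010
  ~d = 11001100110011001100110011001100
  (~d | ~e) = 11101110111011101110111011101110
  ~a = 11111111111111110000000000000000
  ((~d | ~e) & ~a) = 11101110111011100000000000000000
  (~e & ((~d | ~e) & ~a)) = 10101010101010100000000000000000
  (b & d) = 00000000001100110000000000110011
  ((~e & ((~d | ~e) & ~a)) | (b & d)) = 10101010101110110000000000110011

((~e & ((~d | ~e) & ~a)) | (b & d))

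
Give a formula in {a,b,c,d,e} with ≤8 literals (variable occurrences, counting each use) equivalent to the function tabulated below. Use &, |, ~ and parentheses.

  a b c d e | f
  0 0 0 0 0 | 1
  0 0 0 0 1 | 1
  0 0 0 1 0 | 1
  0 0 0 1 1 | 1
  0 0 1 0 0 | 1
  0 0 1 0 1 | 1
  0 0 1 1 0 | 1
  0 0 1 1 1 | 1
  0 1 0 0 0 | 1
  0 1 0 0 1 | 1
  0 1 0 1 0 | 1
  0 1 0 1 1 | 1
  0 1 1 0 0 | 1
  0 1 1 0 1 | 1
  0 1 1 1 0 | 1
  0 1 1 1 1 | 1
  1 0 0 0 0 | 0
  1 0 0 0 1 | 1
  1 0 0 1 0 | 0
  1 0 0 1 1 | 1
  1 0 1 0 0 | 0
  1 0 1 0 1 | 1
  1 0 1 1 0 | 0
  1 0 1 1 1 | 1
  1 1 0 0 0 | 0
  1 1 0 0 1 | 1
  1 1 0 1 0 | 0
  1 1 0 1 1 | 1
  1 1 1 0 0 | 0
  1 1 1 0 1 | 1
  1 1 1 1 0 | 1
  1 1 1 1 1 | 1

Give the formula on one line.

((~a | (b & ((c & d) | ~b))) | e)

  ~a = 11111111111111110000000000000000
  (c & d) = 00000011000000110000001100000011
  ~b = 11111111000000001111111100000000
  ((c & d) | ~b) = 11111111000000111111111100000011
  (b & ((c & d) | ~b)) = 00000000000000110000000000000011
  (~a | (b & ((c & d) | ~b))) = 11111111111111110000000000000011
  ((~a | (b & ((c & d) | ~b))) | e) = 11111111111111110101010101010111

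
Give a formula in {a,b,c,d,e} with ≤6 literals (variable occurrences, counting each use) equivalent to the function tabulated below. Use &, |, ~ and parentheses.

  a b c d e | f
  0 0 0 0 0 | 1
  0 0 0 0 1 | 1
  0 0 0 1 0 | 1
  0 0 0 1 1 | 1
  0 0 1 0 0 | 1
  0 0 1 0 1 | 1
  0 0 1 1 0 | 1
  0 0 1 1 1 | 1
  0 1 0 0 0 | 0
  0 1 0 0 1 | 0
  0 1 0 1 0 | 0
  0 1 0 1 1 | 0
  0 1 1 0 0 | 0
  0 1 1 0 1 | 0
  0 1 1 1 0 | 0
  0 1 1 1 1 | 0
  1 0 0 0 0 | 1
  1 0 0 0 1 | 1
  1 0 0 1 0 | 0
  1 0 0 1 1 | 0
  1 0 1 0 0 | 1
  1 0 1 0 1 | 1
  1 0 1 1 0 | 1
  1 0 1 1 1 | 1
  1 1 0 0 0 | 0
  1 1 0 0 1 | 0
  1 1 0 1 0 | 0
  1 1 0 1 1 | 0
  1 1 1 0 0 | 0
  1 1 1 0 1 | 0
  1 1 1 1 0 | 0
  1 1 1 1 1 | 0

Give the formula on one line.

  ~a = 11111111111111110000000000000000
  ~d = 11001100110011001100110011001100
  (~a | ~d) = 11111111111111111100110011001100
  (b | (~a | ~d)) = 11111111111111111100110011111111
  ((b | (~a | ~d)) | c) = 11111111111111111100111111111111
  ~b = 11111111000000001111111100000000
  (((b | (~a | ~d)) | c) & ~b) = 11111111000000001100111100000000

(((b | (~a | ~d)) | c) & ~b)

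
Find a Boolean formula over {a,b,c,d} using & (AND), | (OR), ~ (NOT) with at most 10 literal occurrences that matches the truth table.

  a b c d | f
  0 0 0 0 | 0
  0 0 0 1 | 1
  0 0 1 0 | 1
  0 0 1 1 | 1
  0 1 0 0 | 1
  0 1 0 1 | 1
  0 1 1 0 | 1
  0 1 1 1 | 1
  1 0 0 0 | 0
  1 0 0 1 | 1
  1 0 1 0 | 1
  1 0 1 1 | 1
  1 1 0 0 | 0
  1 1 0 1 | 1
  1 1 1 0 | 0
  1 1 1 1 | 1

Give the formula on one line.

((d | (((~b & ((d | c) | b)) | ~a) & c)) | (b & ~a))

  ~b = 1111000011110000
  (d | c) = 0111011101110111
  ((d | c) | b) = 0111111101111111
  (~b & ((d | c) | b)) = 0111000001110000
  ~a = 1111111100000000
  ((~b & ((d | c) | b)) | ~a) = 1111111101110000
  (((~b & ((d | c) | b)) | ~a) & c) = 0011001100110000
  (d | (((~b & ((d | c) | b)) | ~a) & c)) = 0111011101110101
  (b & ~a) = 0000111100000000
  ((d | (((~b & ((d | c) | b)) | ~a) & c)) | (b & ~a)) = 0111111101110101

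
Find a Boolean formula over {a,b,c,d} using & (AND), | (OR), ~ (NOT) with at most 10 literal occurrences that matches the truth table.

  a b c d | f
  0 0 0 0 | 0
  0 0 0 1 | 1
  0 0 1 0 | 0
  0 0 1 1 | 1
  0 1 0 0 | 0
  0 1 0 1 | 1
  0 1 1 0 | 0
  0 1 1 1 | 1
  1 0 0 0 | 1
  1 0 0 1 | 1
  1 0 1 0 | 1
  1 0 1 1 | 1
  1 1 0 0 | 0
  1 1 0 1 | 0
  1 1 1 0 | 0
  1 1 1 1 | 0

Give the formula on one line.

((a & ((~c | (b | a)) & ~b)) | (~a & d))

  ~c = 1100110011001100
  (b | a) = 0000111111111111
  (~c | (b | a)) = 1100111111111111
  ~b = 1111000011110000
  ((~c | (b | a)) & ~b) = 1100000011110000
  (a & ((~c | (b | a)) & ~b)) = 0000000011110000
  ~a = 1111111100000000
  (~a & d) = 0101010100000000
  ((a & ((~c | (b | a)) & ~b)) | (~a & d)) = 0101010111110000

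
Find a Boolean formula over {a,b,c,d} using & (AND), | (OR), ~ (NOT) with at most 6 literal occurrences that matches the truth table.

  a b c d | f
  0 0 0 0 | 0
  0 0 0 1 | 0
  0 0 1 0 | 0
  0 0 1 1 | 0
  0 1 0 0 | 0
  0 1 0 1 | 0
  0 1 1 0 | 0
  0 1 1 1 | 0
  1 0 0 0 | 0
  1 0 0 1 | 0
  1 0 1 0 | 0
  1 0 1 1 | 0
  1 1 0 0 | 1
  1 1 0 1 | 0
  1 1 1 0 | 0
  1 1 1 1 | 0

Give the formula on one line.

  ~d = 1010101010101010
  (~d & a) = 0000000010101010
  ~c = 1100110011001100
  (~c & b) = 0000110000001100
  ((~d & a) & (~c & b)) = 0000000000001000

((~d & a) & (~c & b))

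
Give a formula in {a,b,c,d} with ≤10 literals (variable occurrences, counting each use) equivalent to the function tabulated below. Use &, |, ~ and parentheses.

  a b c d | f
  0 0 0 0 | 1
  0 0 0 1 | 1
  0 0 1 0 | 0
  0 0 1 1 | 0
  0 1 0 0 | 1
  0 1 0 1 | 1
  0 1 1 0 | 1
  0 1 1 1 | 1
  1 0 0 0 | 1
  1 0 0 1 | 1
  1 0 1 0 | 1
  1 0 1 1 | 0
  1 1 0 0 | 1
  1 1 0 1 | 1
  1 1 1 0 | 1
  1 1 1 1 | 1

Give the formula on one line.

(~c | (((~b & (~d | ~a)) & a) | ((b & ~a) | (b & a))))

  ~c = 1100110011001100
  ~b = 1111000011110000
  ~d = 1010101010101010
  ~a = 1111111100000000
  (~d | ~a) = 1111111110101010
  (~b & (~d | ~a)) = 1111000010100000
  ((~b & (~d | ~a)) & a) = 0000000010100000
  (b & ~a) = 0000111100000000
  (b & a) = 0000000000001111
  ((b & ~a) | (b & a)) = 0000111100001111
  (((~b & (~d | ~a)) & a) | ((b & ~a) | (b & a))) = 0000111110101111
  (~c | (((~b & (~d | ~a)) & a) | ((b & ~a) | (b & a)))) = 1100111111101111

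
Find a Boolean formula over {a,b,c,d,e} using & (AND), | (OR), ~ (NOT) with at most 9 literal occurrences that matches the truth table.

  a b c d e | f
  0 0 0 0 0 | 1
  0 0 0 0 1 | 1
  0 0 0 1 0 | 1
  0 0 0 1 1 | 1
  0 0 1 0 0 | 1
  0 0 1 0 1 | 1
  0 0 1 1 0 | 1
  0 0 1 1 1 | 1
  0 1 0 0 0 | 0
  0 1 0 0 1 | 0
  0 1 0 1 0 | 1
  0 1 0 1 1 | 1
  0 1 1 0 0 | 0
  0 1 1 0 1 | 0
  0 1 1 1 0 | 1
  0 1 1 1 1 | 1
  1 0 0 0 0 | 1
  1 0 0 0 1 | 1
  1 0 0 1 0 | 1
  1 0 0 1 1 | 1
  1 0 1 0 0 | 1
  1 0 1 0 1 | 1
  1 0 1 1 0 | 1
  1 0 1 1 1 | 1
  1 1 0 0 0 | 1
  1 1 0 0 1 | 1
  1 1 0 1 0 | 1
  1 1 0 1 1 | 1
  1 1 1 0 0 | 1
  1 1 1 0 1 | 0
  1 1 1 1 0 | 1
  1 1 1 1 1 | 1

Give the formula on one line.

(((((~e & b) | ~c) & a) | ~b) | (~b | ((a & ~c) | d)))

  ~e = 10101010101010101010101010101010
  (~e & b) = 00000000101010100000000010101010
  ~c = 11110000111100001111000011110000
  ((~e & b) | ~c) = 11110000111110101111000011111010
  (((~e & b) | ~c) & a) = 00000000000000001111000011111010
  ~b = 11111111000000001111111100000000
  ((((~e & b) | ~c) & a) | ~b) = 11111111000000001111111111111010
  (a & ~c) = 00000000000000001111000011110000
  ((a & ~c) | d) = 00110011001100111111001111110011
  (~b | ((a & ~c) | d)) = 11111111001100111111111111110011
  (((((~e & b) | ~c) & a) | ~b) | (~b | ((a & ~c) | d))) = 11111111001100111111111111111011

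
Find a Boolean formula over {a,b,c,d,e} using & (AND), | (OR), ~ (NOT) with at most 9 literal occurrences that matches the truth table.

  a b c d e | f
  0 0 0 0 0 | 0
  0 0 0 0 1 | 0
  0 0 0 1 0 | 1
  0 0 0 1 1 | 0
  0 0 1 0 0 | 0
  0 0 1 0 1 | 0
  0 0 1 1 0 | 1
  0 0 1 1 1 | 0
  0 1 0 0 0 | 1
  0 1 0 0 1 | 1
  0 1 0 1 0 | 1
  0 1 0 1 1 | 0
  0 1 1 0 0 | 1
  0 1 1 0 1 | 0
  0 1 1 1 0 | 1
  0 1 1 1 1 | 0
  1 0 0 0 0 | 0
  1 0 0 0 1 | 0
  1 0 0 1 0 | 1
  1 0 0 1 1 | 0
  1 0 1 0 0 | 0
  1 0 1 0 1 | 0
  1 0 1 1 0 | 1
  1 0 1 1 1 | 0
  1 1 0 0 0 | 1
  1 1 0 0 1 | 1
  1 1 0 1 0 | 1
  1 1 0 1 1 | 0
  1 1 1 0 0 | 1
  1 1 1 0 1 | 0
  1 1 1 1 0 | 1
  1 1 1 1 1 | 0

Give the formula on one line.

((d & ~e) | ((b & ~d) & (~e | ~c)))

  ~e = 10101010101010101010101010101010
  (d & ~e) = 00100010001000100010001000100010
  ~d = 11001100110011001100110011001100
  (b & ~d) = 00000000110011000000000011001100
  ~c = 11110000111100001111000011110000
  (~e | ~c) = 11111010111110101111101011111010
  ((b & ~d) & (~e | ~c)) = 00000000110010000000000011001000
  ((d & ~e) | ((b & ~d) & (~e | ~c))) = 00100010111010100010001011101010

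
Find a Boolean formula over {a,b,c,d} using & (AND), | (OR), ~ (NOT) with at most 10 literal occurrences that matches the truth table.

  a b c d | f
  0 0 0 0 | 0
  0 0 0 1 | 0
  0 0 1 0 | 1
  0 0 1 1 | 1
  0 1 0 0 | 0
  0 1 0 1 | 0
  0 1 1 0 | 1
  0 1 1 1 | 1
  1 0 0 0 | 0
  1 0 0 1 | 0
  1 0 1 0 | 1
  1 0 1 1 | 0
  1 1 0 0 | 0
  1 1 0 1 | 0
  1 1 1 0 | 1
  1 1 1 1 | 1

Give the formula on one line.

  ~c = 1100110011001100
  ~a = 1111111100000000
  (~c | ~a) = 1111111111001100
  ~d = 1010101010101010
  ((~c | ~a) | ~d) = 1111111111101110
  (b & c) = 0000001100000011
  ((b & c) | ~a) = 1111111100000011
  (((~c | ~a) | ~d) | ((b & c) | ~a)) = 1111111111101111
  ((((~c | ~a) | ~d) | ((b & c) | ~a)) & c) = 0011001100100011

((((~c | ~a) | ~d) | ((b & c) | ~a)) & c)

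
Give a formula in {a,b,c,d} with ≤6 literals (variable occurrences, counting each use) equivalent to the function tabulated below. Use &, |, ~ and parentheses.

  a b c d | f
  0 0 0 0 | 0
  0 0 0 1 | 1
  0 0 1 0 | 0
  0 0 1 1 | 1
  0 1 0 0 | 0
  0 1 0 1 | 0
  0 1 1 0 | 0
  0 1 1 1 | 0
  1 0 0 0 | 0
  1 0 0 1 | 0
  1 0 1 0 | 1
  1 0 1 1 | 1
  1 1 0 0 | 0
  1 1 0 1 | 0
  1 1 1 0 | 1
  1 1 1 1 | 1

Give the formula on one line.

((a | ~b) & ((a & c) | (d & ~a)))

  ~b = 1111000011110000
  (a | ~b) = 1111000011111111
  (a & c) = 0000000000110011
  ~a = 1111111100000000
  (d & ~a) = 0101010100000000
  ((a & c) | (d & ~a)) = 0101010100110011
  ((a | ~b) & ((a & c) | (d & ~a))) = 0101000000110011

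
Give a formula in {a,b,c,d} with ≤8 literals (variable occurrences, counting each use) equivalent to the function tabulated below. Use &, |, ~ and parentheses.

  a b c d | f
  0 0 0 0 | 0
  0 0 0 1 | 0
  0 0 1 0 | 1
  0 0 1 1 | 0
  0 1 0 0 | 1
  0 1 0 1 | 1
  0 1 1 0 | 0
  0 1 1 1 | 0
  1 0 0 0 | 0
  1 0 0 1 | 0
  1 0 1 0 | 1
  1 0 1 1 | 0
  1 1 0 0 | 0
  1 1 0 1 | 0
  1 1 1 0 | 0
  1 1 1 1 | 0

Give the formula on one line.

(((~a & b) & ~c) | (~d & (c & ~b)))

  ~a = 1111111100000000
  (~a & b) = 0000111100000000
  ~c = 1100110011001100
  ((~a & b) & ~c) = 0000110000000000
  ~d = 1010101010101010
  ~b = 1111000011110000
  (c & ~b) = 0011000000110000
  (~d & (c & ~b)) = 0010000000100000
  (((~a & b) & ~c) | (~d & (c & ~b))) = 0010110000100000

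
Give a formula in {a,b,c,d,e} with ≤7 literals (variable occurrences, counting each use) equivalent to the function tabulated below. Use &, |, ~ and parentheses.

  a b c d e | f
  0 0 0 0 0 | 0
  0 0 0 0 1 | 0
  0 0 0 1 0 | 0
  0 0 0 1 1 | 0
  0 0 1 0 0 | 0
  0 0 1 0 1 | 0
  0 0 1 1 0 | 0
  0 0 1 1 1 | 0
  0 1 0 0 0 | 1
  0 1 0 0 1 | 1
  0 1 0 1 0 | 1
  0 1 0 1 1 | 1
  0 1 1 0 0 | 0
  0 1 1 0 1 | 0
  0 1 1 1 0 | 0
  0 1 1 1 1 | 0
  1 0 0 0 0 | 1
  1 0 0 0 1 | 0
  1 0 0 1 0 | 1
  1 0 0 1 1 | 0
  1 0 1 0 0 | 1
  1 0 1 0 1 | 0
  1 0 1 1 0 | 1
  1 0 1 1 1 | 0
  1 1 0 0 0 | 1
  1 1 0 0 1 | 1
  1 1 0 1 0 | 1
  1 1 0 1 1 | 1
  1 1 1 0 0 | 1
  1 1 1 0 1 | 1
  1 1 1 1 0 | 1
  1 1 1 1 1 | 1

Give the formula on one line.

(((b | (~e & a)) & a) | (b & ~c))

  ~e = 10101010101010101010101010101010
  (~e & a) = 00000000000000001010101010101010
  (b | (~e & a)) = 00000000111111111010101011111111
  ((b | (~e & a)) & a) = 00000000000000001010101011111111
  ~c = 11110000111100001111000011110000
  (b & ~c) = 00000000111100000000000011110000
  (((b | (~e & a)) & a) | (b & ~c)) = 00000000111100001010101011111111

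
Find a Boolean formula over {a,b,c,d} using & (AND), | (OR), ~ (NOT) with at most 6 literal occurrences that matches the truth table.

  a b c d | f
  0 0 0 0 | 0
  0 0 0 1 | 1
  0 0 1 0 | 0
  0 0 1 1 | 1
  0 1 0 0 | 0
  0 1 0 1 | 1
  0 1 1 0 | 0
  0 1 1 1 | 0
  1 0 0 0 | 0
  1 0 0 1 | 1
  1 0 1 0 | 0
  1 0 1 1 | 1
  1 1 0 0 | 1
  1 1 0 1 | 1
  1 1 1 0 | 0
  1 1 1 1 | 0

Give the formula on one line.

  (a & b) = 0000000000001111
  ((a & b) | d) = 0101010101011111
  ~c = 1100110011001100
  ~b = 1111000011110000
  (~c | ~b) = 1111110011111100
  (((a & b) | d) & (~c | ~b)) = 0101010001011100

(((a & b) | d) & (~c | ~b))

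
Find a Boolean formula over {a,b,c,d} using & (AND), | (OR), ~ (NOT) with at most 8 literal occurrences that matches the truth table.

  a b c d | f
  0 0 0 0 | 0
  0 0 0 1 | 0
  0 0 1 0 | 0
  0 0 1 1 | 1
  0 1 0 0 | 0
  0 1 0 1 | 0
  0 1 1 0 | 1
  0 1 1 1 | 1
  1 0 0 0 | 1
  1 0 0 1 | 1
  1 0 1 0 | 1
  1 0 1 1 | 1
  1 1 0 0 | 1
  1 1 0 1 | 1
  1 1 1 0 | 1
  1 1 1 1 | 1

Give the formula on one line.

  (d | b) = 0101111101011111
  ~d = 1010101010101010
  ~b = 1111000011110000
  (~d | ~b) = 1111101011111010
  ~c = 1100110011001100
  ~a = 1111111100000000
  (~c & ~a) = 1100110000000000
  ((~d | ~b) & (~c & ~a)) = 1100100000000000
  ((d | b) | ((~d | ~b) & (~c & ~a))) = 1101111101011111
  (((d | b) | ((~d | ~b) & (~c & ~a))) & c) = 0001001100010011
  ((((d | b) | ((~d | ~b) & (~c & ~a))) & c) | a) = 0001001111111111

((((d | b) | ((~d | ~b) & (~c & ~a))) & c) | a)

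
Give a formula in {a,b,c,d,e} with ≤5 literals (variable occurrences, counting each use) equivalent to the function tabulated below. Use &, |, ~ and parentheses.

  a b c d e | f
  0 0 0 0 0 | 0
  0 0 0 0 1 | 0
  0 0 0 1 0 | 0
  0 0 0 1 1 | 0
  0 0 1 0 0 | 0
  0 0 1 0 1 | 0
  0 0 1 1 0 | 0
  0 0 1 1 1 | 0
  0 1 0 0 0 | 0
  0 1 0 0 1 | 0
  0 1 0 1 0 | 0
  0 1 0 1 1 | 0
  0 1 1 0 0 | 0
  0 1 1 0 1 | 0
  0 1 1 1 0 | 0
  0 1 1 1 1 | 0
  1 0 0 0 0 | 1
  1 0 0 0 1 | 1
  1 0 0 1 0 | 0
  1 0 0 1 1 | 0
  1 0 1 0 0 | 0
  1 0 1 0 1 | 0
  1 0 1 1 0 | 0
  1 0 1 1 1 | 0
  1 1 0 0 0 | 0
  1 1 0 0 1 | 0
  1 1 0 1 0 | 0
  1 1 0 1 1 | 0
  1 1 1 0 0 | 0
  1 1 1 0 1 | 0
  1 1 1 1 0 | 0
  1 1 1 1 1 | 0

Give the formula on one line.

  ~c = 11110000111100001111000011110000
  (a & ~c) = 00000000000000001111000011110000
  ~b = 11111111000000001111111100000000
  ((a & ~c) & ~b) = 00000000000000001111000000000000
  ~d = 11001100110011001100110011001100
  (((a & ~c) & ~b) & ~d) = 00000000000000001100000000000000

(((a & ~c) & ~b) & ~d)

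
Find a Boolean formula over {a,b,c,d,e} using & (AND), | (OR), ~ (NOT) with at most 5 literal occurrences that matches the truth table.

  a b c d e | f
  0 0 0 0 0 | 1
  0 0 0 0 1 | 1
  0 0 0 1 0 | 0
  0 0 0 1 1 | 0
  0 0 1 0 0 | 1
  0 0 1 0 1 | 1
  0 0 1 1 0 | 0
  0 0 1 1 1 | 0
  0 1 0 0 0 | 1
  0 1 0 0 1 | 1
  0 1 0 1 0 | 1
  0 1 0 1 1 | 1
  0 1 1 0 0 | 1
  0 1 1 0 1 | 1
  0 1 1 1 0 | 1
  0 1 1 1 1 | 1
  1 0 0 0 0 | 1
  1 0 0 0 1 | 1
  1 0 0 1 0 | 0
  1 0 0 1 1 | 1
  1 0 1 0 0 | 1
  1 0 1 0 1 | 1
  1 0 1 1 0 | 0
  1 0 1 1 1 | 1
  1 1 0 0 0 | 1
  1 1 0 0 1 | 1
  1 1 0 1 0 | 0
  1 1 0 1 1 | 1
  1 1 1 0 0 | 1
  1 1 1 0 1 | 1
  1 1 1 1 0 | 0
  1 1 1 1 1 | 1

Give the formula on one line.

  (a & e) = 00000000000000000101010101010101
  ~d = 11001100110011001100110011001100
  ~a = 11111111111111110000000000000000
  (b & ~a) = 00000000111111110000000000000000
  (~d | (b & ~a)) = 11001100111111111100110011001100
  ((a & e) | (~d | (b & ~a))) = 11001100111111111101110111011101

((a & e) | (~d | (b & ~a)))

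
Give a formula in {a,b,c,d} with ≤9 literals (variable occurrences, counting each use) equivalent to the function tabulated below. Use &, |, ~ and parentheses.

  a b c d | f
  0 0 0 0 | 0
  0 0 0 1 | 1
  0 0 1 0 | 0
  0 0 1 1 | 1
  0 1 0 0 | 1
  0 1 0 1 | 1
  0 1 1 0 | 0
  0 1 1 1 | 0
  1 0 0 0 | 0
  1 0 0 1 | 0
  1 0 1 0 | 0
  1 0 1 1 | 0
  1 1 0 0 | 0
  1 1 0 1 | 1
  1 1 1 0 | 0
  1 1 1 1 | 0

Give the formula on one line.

  ~c = 1100110011001100
  ~b = 1111000011110000
  (d & ~b) = 0101000001010000
  (~c | (d & ~b)) = 1101110011011100
  ~a = 1111111100000000
  (b & d) = 0000010100000101
  (~a | (b & d)) = 1111111100000101
  ((~c | (d & ~b)) & (~a | (b & d))) = 1101110000000100
  (b | d) = 0101111101011111
  (a | (b | d)) = 0101111111111111
  (((~c | (d & ~b)) & (~a | (b & d))) & (a | (b | d))) = 0101110000000100

(((~c | (d & ~b)) & (~a | (b & d))) & (a | (b | d)))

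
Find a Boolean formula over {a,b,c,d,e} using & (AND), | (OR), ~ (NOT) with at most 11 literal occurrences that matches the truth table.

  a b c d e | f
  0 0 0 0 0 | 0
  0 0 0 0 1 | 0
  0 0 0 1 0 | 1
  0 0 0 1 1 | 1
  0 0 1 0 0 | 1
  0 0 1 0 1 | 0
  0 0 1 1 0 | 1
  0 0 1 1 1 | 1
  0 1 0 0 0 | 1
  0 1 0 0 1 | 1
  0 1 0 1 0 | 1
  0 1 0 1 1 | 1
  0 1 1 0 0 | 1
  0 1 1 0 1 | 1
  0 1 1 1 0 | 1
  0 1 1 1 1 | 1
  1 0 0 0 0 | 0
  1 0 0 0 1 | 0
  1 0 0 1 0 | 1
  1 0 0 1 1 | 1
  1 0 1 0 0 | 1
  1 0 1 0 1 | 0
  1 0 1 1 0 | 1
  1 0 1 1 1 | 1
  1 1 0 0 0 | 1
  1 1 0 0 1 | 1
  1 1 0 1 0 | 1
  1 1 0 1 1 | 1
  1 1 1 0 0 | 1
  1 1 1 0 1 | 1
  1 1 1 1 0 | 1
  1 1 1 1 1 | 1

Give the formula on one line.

  (d | b) = 00110011111111110011001111111111
  ~e = 10101010101010101010101010101010
  (~e & c) = 00001010000010100000101000001010
  ((~e & c) | d) = 00111011001110110011101100111011
  ~b = 11111111000000001111111100000000
  (e & ~b) = 01010101000000000101010100000000
  (c | (e & ~b)) = 01011111000011110101111100001111
  (((~e & c) | d) & (c | (e & ~b))) = 00011011000010110001101100001011
  ((d | b) | (((~e & c) | d) & (c | (e & ~b)))) = 00111011111111110011101111111111

((d | b) | (((~e & c) | d) & (c | (e & ~b))))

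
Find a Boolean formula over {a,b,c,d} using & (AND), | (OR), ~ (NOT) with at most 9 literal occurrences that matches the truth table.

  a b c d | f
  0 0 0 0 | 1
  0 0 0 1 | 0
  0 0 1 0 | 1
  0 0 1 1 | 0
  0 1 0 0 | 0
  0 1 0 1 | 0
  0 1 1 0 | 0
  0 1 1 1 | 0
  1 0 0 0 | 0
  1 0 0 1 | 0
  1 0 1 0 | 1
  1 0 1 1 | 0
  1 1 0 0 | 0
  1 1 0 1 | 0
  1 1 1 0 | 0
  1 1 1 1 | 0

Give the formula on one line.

(~b & ((~b | ~c) & ((~a | c) & ~d)))

  ~b = 1111000011110000
  ~c = 1100110011001100
  (~b | ~c) = 1111110011111100
  ~a = 1111111100000000
  (~a | c) = 1111111100110011
  ~d = 1010101010101010
  ((~a | c) & ~d) = 1010101000100010
  ((~b | ~c) & ((~a | c) & ~d)) = 1010100000100000
  (~b & ((~b | ~c) & ((~a | c) & ~d))) = 1010000000100000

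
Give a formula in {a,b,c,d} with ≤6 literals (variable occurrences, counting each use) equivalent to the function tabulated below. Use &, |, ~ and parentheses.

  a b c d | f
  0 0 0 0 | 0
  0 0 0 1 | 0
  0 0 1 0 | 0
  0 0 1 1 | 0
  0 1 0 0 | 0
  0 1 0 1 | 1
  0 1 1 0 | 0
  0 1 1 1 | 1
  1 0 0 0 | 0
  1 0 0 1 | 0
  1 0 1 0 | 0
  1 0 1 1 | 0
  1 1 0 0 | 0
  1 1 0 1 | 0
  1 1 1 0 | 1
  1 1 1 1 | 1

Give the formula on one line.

  (a | d) = 0101010111111111
  (b & (a | d)) = 0000010100001111
  ~a = 1111111100000000
  (b & ~a) = 0000111100000000
  ((b & ~a) | c) = 0011111100110011
  ((b & (a | d)) & ((b & ~a) | c)) = 0000010100000011

((b & (a | d)) & ((b & ~a) | c))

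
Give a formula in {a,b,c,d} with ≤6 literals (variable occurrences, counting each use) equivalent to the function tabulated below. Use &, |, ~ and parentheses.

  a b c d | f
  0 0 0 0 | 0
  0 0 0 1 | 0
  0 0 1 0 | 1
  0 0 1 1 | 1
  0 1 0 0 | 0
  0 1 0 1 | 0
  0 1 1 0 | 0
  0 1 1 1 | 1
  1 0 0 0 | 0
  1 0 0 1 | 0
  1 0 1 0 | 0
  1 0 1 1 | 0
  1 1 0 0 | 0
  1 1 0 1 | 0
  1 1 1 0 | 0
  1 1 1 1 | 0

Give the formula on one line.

((c & ~a) & (~b | d))

  ~a = 1111111100000000
  (c & ~a) = 0011001100000000
  ~b = 1111000011110000
  (~b | d) = 1111010111110101
  ((c & ~a) & (~b | d)) = 0011000100000000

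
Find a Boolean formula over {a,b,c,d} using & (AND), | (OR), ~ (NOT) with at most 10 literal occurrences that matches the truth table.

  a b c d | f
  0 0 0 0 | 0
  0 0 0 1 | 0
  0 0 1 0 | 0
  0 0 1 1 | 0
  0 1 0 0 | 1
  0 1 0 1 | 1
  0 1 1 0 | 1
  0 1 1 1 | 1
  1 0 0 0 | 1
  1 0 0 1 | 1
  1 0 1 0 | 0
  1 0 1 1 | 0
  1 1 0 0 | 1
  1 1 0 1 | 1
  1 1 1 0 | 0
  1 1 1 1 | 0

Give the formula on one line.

  ~a = 1111111100000000
  (~a & b) = 0000111100000000
  ~b = 1111000011110000
  (a | d) = 0101010111111111
  (~b | (a | d)) = 1111010111111111
  ~c = 1100110011001100
  ((~b | (a | d)) & ~c) = 1100010011001100
  (~c & a) = 0000000011001100
  (b | (~c & a)) = 0000111111001111
  (((~b | (a | d)) & ~c) & (b | (~c & a))) = 0000010011001100
  ((~a & b) | (((~b | (a | d)) & ~c) & (b | (~c & a)))) = 0000111111001100

((~a & b) | (((~b | (a | d)) & ~c) & (b | (~c & a))))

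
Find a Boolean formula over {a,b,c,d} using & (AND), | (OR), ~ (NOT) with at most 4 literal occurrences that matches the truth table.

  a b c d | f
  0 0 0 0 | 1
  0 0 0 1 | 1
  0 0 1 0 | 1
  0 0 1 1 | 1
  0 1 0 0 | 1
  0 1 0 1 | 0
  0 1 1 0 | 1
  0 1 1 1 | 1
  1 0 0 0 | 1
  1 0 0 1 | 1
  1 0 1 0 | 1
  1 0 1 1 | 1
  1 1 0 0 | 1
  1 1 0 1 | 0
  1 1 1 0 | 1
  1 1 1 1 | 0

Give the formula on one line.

  ~d = 1010101010101010
  ~a = 1111111100000000
  (c & ~a) = 0011001100000000
  (~d | (c & ~a)) = 1011101110101010
  ~b = 1111000011110000
  ((~d | (c & ~a)) | ~b) = 1111101111111010

((~d | (c & ~a)) | ~b)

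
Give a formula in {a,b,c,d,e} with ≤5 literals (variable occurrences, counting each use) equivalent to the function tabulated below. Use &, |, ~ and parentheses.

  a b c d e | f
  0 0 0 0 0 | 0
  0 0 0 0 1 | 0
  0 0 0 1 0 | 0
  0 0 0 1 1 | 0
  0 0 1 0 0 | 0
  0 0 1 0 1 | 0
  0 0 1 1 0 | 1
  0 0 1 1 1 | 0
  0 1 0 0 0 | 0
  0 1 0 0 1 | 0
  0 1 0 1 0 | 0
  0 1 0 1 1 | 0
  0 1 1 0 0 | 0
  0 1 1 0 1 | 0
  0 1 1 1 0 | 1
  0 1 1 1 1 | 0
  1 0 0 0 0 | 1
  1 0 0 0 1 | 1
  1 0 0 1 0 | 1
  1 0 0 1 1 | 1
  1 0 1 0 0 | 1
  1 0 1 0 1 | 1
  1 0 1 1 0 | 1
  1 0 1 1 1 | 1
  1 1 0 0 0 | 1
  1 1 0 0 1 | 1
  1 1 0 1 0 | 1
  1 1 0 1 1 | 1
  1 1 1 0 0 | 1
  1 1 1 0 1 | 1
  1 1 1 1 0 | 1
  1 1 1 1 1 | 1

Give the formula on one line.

  ~e = 10101010101010101010101010101010
  (c & ~e) = 00001010000010100000101000001010
  ((c & ~e) & d) = 00000010000000100000001000000010
  (((c & ~e) & d) | a) = 00000010000000101111111111111111

(((c & ~e) & d) | a)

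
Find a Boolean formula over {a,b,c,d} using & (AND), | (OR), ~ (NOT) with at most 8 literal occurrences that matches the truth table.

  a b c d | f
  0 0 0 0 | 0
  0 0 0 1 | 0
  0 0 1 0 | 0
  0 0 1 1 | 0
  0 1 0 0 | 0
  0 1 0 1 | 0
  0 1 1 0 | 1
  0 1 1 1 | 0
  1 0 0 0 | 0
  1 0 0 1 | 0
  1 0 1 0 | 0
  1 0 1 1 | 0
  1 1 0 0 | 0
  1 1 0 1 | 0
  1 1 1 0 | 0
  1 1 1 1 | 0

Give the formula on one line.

  ~d = 1010101010101010
  ~c = 1100110011001100
  (~d | ~c) = 1110111011101110
  ~a = 1111111100000000
  (b & ~a) = 0000111100000000
  ((~d | ~c) & (b & ~a)) = 0000111000000000
  (((~d | ~c) & (b & ~a)) & c) = 0000001000000000

(((~d | ~c) & (b & ~a)) & c)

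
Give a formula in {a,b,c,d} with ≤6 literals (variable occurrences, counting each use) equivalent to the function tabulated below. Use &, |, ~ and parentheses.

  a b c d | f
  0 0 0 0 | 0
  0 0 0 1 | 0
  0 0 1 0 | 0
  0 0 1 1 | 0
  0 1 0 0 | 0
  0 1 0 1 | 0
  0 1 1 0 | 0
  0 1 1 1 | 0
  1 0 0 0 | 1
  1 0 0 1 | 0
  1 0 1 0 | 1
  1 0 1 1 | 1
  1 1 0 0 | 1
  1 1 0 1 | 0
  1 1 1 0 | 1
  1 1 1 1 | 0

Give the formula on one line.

((a | b) & ((~b & c) | (a & ~d)))

  (a | b) = 0000111111111111
  ~b = 1111000011110000
  (~b & c) = 0011000000110000
  ~d = 1010101010101010
  (a & ~d) = 0000000010101010
  ((~b & c) | (a & ~d)) = 0011000010111010
  ((a | b) & ((~b & c) | (a & ~d))) = 0000000010111010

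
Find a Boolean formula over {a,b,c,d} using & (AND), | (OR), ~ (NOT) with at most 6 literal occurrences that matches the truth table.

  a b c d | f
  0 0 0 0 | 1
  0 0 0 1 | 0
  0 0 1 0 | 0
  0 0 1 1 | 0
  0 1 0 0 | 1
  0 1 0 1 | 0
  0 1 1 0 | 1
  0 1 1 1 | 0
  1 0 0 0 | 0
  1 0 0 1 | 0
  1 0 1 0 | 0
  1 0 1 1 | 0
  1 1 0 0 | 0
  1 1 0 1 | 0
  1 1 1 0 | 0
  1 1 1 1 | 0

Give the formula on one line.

(~d & (((~a & ~c) & ~b) | (b & ~a)))

  ~d = 1010101010101010
  ~a = 1111111100000000
  ~c = 1100110011001100
  (~a & ~c) = 1100110000000000
  ~b = 1111000011110000
  ((~a & ~c) & ~b) = 1100000000000000
  (b & ~a) = 0000111100000000
  (((~a & ~c) & ~b) | (b & ~a)) = 1100111100000000
  (~d & (((~a & ~c) & ~b) | (b & ~a))) = 1000101000000000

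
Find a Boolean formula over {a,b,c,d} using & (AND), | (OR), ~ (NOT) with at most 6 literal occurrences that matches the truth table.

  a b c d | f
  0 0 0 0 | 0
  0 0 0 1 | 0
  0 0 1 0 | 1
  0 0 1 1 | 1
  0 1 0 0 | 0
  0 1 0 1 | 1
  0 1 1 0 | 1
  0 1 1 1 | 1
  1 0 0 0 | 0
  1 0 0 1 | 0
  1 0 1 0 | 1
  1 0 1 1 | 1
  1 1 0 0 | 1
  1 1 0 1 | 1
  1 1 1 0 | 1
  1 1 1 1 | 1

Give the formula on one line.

(c | ((a | d) & b))

  (a | d) = 0101010111111111
  ((a | d) & b) = 0000010100001111
  (c | ((a | d) & b)) = 0011011100111111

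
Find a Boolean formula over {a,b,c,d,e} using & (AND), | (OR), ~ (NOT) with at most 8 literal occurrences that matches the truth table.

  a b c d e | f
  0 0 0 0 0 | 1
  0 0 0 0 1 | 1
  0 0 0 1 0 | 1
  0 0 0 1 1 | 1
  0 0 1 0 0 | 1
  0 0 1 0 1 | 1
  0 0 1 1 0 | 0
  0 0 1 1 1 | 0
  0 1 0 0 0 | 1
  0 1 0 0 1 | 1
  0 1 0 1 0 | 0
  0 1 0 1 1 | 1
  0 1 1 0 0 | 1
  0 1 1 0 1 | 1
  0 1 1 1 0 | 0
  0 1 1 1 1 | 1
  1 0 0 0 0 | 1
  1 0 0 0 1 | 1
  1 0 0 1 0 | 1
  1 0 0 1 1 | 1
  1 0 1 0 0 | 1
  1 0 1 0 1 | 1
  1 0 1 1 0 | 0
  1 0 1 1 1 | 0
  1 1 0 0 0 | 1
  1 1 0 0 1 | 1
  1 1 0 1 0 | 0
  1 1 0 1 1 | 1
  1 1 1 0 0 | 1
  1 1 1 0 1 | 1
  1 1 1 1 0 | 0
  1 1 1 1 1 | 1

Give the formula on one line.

  ~c = 11110000111100001111000011110000
  ~b = 11111111000000001111111100000000
  (~c & ~b) = 11110000000000001111000000000000
  ~d = 11001100110011001100110011001100
  ((~c & ~b) | ~d) = 11111100110011001111110011001100
  (e & d) = 00010001000100010001000100010001
  (b & (e & d)) = 00000000000100010000000000010001
  (((~c & ~b) | ~d) | (b & (e & d))) = 11111100110111011111110011011101

(((~c & ~b) | ~d) | (b & (e & d)))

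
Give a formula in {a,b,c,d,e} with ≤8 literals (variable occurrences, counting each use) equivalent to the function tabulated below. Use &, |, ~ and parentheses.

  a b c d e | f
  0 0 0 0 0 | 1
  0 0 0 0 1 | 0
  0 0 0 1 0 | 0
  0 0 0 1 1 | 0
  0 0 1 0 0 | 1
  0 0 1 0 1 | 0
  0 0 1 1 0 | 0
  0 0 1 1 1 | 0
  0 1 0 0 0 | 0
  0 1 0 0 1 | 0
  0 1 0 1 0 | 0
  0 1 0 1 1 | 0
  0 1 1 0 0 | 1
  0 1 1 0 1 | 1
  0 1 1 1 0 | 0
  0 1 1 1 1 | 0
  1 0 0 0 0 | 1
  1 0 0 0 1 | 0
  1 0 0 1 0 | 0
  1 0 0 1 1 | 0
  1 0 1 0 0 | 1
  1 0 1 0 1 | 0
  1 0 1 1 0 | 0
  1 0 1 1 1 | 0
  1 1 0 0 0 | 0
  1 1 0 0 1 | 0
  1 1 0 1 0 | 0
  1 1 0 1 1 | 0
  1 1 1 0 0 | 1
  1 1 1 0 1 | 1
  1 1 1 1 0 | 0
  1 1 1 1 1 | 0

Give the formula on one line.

  ~b = 11111111000000001111111100000000
  (~b | c) = 11111111000011111111111100001111
  ~d = 11001100110011001100110011001100
  ((~b | c) & ~d) = 11001100000011001100110000001100
  ~e = 10101010101010101010101010101010
  (~e | d) = 10111011101110111011101110111011
  (b | (~e | d)) = 10111011111111111011101111111111
  (((~b | c) & ~d) & (b | (~e | d))) = 10001000000011001000100000001100

(((~b | c) & ~d) & (b | (~e | d)))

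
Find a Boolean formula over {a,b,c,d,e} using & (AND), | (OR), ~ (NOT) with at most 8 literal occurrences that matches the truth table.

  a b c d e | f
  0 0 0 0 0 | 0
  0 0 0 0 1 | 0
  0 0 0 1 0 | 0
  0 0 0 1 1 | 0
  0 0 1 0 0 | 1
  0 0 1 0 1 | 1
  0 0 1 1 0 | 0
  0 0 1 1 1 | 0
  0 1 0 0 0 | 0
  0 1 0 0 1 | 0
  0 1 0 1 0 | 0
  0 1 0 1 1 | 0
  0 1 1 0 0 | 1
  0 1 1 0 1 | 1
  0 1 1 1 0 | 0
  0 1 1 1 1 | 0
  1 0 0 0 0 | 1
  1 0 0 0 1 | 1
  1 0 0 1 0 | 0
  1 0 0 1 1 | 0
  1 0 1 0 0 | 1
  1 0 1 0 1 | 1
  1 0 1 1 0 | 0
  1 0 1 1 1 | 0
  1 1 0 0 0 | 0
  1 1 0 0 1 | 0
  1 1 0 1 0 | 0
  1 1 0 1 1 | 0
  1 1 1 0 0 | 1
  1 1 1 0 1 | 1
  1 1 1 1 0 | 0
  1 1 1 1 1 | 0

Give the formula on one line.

  ~d = 11001100110011001100110011001100
  ~b = 11111111000000001111111100000000
  (d | ~b) = 11111111001100111111111100110011
  (a | d) = 00110011001100111111111111111111
  ~e = 10101010101010101010101010101010
  (~e | ~b) = 11111111101010101111111110101010
  ((a | d) & (~e | ~b)) = 00110011001000101111111110101010
  ((d | ~b) & ((a | d) & (~e | ~b))) = 00110011001000101111111100100010
  (((d | ~b) & ((a | d) & (~e | ~b))) | c) = 00111111001011111111111100101111
  (~d & (((d | ~b) & ((a | d) & (~e | ~b))) | c)) = 00001100000011001100110000001100

(~d & (((d | ~b) & ((a | d) & (~e | ~b))) | c))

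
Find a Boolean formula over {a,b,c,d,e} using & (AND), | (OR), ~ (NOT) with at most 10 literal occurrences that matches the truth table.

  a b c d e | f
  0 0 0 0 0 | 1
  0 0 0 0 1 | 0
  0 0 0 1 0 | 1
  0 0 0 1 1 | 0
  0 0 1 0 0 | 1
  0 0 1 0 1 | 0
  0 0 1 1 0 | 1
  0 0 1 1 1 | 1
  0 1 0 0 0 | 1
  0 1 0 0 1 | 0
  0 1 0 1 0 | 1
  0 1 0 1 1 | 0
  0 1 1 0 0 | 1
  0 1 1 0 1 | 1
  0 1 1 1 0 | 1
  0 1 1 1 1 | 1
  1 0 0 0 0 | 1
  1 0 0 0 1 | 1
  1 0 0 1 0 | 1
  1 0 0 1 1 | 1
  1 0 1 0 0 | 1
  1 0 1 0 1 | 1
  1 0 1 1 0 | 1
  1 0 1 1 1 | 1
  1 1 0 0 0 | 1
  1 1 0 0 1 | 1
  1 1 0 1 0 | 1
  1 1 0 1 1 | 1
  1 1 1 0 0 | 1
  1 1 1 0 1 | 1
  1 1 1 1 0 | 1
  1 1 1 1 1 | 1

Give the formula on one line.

  ~d = 11001100110011001100110011001100
  ~e = 10101010101010101010101010101010
  (d | b) = 00110011111111110011001111111111
  (~e | (d | b)) = 10111011111111111011101111111111
  (~d & (~e | (d | b))) = 10001000110011001000100011001100
  ((~d & (~e | (d | b))) | d) = 10111011111111111011101111111111
  (c | ~e) = 10101111101011111010111110101111
  (((~d & (~e | (d | b))) | d) & (c | ~e)) = 10101011101011111010101110101111
  (~e | a) = 10101010101010101111111111111111
  ((((~d & (~e | (d | b))) | d) & (c | ~e)) | (~e | a)) = 10101011101011111111111111111111

((((~d & (~e | (d | b))) | d) & (c | ~e)) | (~e | a))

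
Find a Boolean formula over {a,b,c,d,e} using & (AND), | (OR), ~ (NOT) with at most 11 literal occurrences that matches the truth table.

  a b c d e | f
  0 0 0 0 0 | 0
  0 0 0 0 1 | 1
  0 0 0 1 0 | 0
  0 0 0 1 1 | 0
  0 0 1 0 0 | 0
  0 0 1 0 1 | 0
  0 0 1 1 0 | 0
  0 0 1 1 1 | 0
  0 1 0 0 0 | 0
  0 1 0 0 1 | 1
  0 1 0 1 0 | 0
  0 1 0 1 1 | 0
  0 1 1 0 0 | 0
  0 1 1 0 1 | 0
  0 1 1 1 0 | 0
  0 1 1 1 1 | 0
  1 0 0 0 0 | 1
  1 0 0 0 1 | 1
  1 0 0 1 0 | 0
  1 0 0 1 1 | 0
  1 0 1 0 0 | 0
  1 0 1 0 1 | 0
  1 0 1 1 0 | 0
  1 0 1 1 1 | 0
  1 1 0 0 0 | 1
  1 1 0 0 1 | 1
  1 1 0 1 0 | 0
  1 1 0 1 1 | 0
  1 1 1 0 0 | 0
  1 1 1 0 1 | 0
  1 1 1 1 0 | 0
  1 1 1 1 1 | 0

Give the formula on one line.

  ~d = 11001100110011001100110011001100
  ~c = 11110000111100001111000011110000
  (~d & ~c) = 11000000110000001100000011000000
  (~d & a) = 00000000000000001100110011001100
  (c | (~d & a)) = 00001111000011111100111111001111
  (e | (c | (~d & a))) = 01011111010111111101111111011111
  (~c & b) = 00000000111100000000000011110000
  ~b = 11111111000000001111111100000000
  ((~c & b) | ~b) = 11111111111100001111111111110000
  ((e | (c | (~d & a))) & ((~c & b) | ~b)) = 01011111010100001101111111010000
  ((~d & ~c) & ((e | (c | (~d & a))) & ((~c & b) | ~b))) = 01000000010000001100000011000000

((~d & ~c) & ((e | (c | (~d & a))) & ((~c & b) | ~b)))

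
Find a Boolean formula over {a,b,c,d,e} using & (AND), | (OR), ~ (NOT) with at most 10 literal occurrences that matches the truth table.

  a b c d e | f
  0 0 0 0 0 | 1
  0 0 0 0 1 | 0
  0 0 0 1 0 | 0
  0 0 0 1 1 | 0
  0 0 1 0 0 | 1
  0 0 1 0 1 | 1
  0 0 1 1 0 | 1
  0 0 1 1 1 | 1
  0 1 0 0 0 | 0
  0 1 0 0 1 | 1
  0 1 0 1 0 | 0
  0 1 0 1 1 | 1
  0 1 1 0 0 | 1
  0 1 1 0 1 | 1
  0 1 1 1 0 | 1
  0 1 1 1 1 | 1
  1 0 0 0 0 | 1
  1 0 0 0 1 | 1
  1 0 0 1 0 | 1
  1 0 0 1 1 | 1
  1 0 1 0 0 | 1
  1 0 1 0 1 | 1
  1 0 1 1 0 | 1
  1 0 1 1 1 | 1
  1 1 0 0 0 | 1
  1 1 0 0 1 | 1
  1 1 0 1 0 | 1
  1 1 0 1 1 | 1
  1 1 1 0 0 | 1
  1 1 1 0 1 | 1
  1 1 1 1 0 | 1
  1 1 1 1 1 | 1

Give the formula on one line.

(((~b & ((c | ~d) & (b | ~e))) | (e & b)) | (a | c))

  ~b = 11111111000000001111111100000000
  ~d = 11001100110011001100110011001100
  (c | ~d) = 11001111110011111100111111001111
  ~e = 10101010101010101010101010101010
  (b | ~e) = 10101010111111111010101011111111
  ((c | ~d) & (b | ~e)) = 10001010110011111000101011001111
  (~b & ((c | ~d) & (b | ~e))) = 10001010000000001000101000000000
  (e & b) = 00000000010101010000000001010101
  ((~b & ((c | ~d) & (b | ~e))) | (e & b)) = 10001010010101011000101001010101
  (a | c) = 00001111000011111111111111111111
  (((~b & ((c | ~d) & (b | ~e))) | (e & b)) | (a | c)) = 10001111010111111111111111111111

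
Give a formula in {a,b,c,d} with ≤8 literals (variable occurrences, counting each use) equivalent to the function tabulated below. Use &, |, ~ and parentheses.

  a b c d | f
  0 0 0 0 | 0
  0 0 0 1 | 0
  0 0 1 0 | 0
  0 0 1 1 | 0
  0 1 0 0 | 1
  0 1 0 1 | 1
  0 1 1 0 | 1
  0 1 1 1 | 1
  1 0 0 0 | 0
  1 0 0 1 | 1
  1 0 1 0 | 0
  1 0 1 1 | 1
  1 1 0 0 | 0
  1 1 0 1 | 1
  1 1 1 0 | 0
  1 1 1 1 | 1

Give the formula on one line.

  ~b = 1111000011110000
  ~a = 1111111100000000
  (~a | d) = 1111111101010101
  (~b | (~a | d)) = 1111111111110101
  (d & a) = 0000000001010101
  (b | (d & a)) = 0000111101011111
  ((~b | (~a | d)) & (b | (d & a))) = 0000111101010101

((~b | (~a | d)) & (b | (d & a)))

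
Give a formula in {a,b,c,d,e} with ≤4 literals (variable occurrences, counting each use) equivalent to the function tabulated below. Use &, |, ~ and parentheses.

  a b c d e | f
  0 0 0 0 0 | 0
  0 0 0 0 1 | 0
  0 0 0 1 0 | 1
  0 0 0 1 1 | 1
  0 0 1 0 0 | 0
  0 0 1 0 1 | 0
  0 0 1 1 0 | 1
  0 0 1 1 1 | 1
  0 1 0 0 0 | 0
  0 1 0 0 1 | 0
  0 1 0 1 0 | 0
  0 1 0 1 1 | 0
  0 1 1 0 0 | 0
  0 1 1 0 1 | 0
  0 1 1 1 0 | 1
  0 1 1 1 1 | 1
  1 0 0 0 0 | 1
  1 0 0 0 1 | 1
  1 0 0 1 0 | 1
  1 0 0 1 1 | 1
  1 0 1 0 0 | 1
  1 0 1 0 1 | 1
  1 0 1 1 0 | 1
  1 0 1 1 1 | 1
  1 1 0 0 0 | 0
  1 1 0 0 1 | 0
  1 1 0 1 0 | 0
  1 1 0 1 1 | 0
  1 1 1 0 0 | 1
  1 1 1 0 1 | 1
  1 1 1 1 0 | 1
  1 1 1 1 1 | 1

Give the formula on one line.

  ~b = 11111111000000001111111100000000
  (~b | c) = 11111111000011111111111100001111
  (d | a) = 00110011001100111111111111111111
  ((~b | c) & (d | a)) = 00110011000000111111111100001111

((~b | c) & (d | a))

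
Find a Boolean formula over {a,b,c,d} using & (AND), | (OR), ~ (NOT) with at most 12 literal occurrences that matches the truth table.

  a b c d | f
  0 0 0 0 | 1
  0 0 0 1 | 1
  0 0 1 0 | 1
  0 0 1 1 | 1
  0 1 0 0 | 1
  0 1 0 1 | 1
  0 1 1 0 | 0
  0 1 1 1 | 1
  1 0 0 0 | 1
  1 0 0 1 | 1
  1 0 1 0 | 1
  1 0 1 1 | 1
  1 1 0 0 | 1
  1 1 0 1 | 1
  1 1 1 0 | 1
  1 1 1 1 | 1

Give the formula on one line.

((~c | (a & ((d | ~c) | ~a))) | (d | ((a | ~b) & ~d)))

  ~c = 1100110011001100
  (d | ~c) = 1101110111011101
  ~a = 1111111100000000
  ((d | ~c) | ~a) = 1111111111011101
  (a & ((d | ~c) | ~a)) = 0000000011011101
  (~c | (a & ((d | ~c) | ~a))) = 1100110011011101
  ~b = 1111000011110000
  (a | ~b) = 1111000011111111
  ~d = 1010101010101010
  ((a | ~b) & ~d) = 1010000010101010
  (d | ((a | ~b) & ~d)) = 1111010111111111
  ((~c | (a & ((d | ~c) | ~a))) | (d | ((a | ~b) & ~d))) = 1111110111111111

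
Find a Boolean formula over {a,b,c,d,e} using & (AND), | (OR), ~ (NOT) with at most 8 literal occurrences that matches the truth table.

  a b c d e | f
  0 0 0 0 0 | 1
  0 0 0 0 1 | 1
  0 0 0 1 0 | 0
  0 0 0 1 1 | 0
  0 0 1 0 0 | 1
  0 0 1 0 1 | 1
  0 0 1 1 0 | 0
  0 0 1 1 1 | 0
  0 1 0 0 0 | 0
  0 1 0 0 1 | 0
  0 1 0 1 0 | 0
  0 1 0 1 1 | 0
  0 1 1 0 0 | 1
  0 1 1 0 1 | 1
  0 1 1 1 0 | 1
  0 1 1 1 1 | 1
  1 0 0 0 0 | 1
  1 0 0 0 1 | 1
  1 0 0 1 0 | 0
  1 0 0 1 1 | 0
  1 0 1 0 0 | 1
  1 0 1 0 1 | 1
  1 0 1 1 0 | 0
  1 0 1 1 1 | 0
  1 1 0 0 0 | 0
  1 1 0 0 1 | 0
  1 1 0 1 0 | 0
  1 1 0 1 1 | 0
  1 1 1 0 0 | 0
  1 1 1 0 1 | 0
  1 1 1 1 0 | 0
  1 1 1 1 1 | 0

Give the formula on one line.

  ~b = 11111111000000001111111100000000
  (d & ~b) = 00110011000000000011001100000000
  ~c = 11110000111100001111000011110000
  ((d & ~b) & ~c) = 00110000000000000011000000000000
  ~a = 11111111111111110000000000000000
  (b & ~a) = 00000000111111110000000000000000
  (((d & ~b) & ~c) | (b & ~a)) = 00110000111111110011000000000000
  ((((d & ~b) & ~c) | (b & ~a)) & c) = 00000000000011110000000000000000
  ~d = 11001100110011001100110011001100
  (~d & ~b) = 11001100000000001100110000000000
  (((((d & ~b) & ~c) | (b & ~a)) & c) | (~d & ~b)) = 11001100000011111100110000000000

(((((d & ~b) & ~c) | (b & ~a)) & c) | (~d & ~b))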